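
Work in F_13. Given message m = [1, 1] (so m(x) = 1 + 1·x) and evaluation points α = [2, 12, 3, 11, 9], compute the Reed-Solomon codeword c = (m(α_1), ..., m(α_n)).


c = [3, 0, 4, 12, 10]

Message polynomial: m(x) = 1 + 1·x (mod 13).
For each evaluation point α_i, compute m(α_i) mod 13:
  α_1 = 2: Horner steps 1 → 3, so m(2) = 3.
  α_2 = 12: Horner steps 1 → 0, so m(12) = 0.
  α_3 = 3: Horner steps 1 → 4, so m(3) = 4.
  α_4 = 11: Horner steps 1 → 12, so m(11) = 12.
  α_5 = 9: Horner steps 1 → 10, so m(9) = 10.
Codeword c = [3, 0, 4, 12, 10] ∈ F_13^5.


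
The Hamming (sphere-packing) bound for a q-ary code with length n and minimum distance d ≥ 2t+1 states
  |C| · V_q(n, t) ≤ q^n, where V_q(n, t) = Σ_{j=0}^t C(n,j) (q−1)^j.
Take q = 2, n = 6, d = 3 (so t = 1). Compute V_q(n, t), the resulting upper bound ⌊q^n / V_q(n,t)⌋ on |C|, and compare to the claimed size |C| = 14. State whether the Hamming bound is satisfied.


V_q(n, t) = 7, q^n = 64, Hamming bound = 9, |C| = 14 > bound (violated).

Step 1: Compute V_q(n, t) = Σ_{j=0}^1 C(n, j) (q−1)^j.
  j = 0: C(6,0)·(1)^0 = 1·1 = 1.
  j = 1: C(6,1)·(1)^1 = 6·1 = 6.
  V_q(n, t) = 1 + 6 = 7.
Step 2: q^n = 2^6 = 64.
Step 3: Hamming bound ⌊q^n / V_q(n,t)⌋ = ⌊64/7⌋ = 9.
Step 4: Compare |C| = 14 to 9: violated.
The claimed |C| lies above the Hamming bound, so no 2-ary code of length 6 with d ≥ 3 can have 14 codewords.


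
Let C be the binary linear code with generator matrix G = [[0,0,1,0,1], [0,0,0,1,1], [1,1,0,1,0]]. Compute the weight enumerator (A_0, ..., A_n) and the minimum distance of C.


Weight distribution: A_0 = 1, A_2 = 3, A_3 = 3, A_5 = 1. Minimum distance d = 2.

Enumerate all 2^3 = 8 messages m ∈ F_2^3.
For each, compute codeword c = mG in F_2^5, then tally its weight.
  m = 000 → c = 00000, weight = 0.
  m = 100 → c = 00101, weight = 2.
  m = 010 → c = 00011, weight = 2.
  m = 110 → c = 00110, weight = 2.
  m = 001 → c = 11010, weight = 3.
  m = 101 → c = 11111, weight = 5.
  m = 011 → c = 11001, weight = 3.
  m = 111 → c = 11100, weight = 3.
Tally weights:
  weight 0: 1 codewords.
  weight 2: 3 codewords.
  weight 3: 3 codewords.
  weight 5: 1 codewords.
Minimum distance d = smallest w > 0 with A_w > 0 = 2.
Sanity: Σ A_w = 8 = 2^3 = 8 ✓.


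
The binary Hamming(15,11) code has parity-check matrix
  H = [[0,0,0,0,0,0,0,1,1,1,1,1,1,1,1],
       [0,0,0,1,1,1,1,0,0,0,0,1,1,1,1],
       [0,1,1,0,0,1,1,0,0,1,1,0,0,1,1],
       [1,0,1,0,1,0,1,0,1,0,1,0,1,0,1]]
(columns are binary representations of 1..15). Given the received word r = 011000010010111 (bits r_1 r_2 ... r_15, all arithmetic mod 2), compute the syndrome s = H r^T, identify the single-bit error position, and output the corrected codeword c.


s = (1, 1, 1, 0)^T, error position = 14, corrected codeword c = 011000010010101

Compute s = H r^T mod 2 one row at a time:
  s_1 = 1 + 0 + 0 + 1 + 0 + 1 + 1 + 1 = 5 ≡ 1 (mod 2).
  s_2 = 0 + 0 + 0 + 0 + 0 + 1 + 1 + 1 = 3 ≡ 1 (mod 2).
  s_3 = 1 + 1 + 0 + 0 + 0 + 1 + 1 + 1 = 5 ≡ 1 (mod 2).
  s_4 = 0 + 1 + 0 + 0 + 0 + 1 + 1 + 1 = 4 ≡ 0 (mod 2).
s = (1, 1, 1, 0)^T — this equals column 14 of H (binary 1110), so error is at position 14.
Correct: flip bit 14 of r = 011000010010111 to get c = 011000010010101.


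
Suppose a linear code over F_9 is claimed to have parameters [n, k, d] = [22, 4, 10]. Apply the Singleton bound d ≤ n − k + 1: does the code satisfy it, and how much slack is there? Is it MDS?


Singleton RHS = n − k + 1 = 19, slack = 9, bound satisfied, not MDS.

Singleton bound: d ≤ n − k + 1.
Here n = 22, k = 4, so n − k + 1 = 19.
Given d = 10, check d ≤ 19: YES.
Slack = (n − k + 1) − d = 9.
The code is NOT MDS (slack = 9 > 0).
Description: the claimed parameters are [22, 4, 10]_9; such a code would be non-MDS.


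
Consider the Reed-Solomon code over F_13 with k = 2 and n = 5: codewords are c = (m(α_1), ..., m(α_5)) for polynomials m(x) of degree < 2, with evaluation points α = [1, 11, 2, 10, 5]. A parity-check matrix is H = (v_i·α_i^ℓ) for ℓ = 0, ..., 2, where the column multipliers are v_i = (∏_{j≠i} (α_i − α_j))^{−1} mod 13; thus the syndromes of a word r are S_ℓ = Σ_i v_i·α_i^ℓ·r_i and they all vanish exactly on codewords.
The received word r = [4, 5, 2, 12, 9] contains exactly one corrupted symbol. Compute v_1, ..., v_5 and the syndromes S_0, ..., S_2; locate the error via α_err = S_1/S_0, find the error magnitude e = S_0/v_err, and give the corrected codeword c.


S = (3, 7, 12), error at position 2, error magnitude e = 8, c = [4, 10, 2, 12, 9].

Step 1: column multipliers v_i = (∏_{j≠i}(α_i − α_j))^{−1} mod 13.
  i = 1 (α = 1): (1−11)(1−2)(1−10)(1−5) = (−10)·(−1)·(−9)·(−4) = 360 ≡ 9, so v_1 = 9^{−1} = 3 (mod 13).
  i = 2 (α = 11): (11−1)(11−2)(11−10)(11−5) = 10·9·1·6 = 540 ≡ 7, so v_2 = 7^{−1} = 2 (mod 13).
  i = 3 (α = 2): (2−1)(2−11)(2−10)(2−5) = 1·(−9)·(−8)·(−3) = −216 ≡ 5, so v_3 = 5^{−1} = 8 (mod 13).
  i = 4 (α = 10): (10−1)(10−11)(10−2)(10−5) = 9·(−1)·8·5 = −360 ≡ 4, so v_4 = 4^{−1} = 10 (mod 13).
  i = 5 (α = 5): (5−1)(5−11)(5−2)(5−10) = 4·(−6)·3·(−5) = 360 ≡ 9, so v_5 = 9^{−1} = 3 (mod 13).
  v = [3, 2, 8, 10, 3].
Step 2: syndromes of r = [4, 5, 2, 12, 9] (all sums mod 13).
  S_0 = Σ v_i r_i = 3·4 + 2·5 + 8·2 + 10·12 + 3·9 = 185 ≡ 3.
  S_1 = Σ v_i α_i r_i = 3·1·4 + 2·11·5 + 8·2·2 + 10·10·12 + 3·5·9 = 1489 ≡ 7.
  α_i^2 mod 13 = [1, 4, 4, 9, 12].
  S_2 = Σ v_i α_i^2 r_i = 3·1·4 + 2·4·5 + 8·4·2 + 10·9·12 + 3·12·9 = 1520 ≡ 12.
  S = (3, 7, 12) ≠ 0, so r is not a codeword (an error is present).
Step 3: locate the error. For a single error e at position i, S_ℓ = v_i·e·α_i^ℓ, so α_err = S_1/S_0.
  S_0^{−1} = 3^{−1} = 9 (mod 13), so α_err = 7·9 = 63 ≡ 11 = α_2. Error position i = 2.
  Consistency check: S_2/S_1 = 12·2 = 24 ≡ 11 = α_err ✓ (single-error assumption holds).
Step 4: error magnitude e = S_0/v_2 = S_0·∏_{j≠2}(α_2 − α_j) = 3·7 = 21 ≡ 8 (mod 13).
Step 5: correct position 2: c_2 = r_2 − e = 5 − 8 ≡ 10 (mod 13). Hence c = [4, 10, 2, 12, 9].
  Check: interpolating c through the α_i gives m(x) = 6 + 11·x (degree < 2) with m(α_i) = c_i for every i, so c is indeed a codeword.


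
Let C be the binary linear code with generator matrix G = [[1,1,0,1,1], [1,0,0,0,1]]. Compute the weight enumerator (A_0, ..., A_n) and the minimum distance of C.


Weight distribution: A_0 = 1, A_2 = 2, A_4 = 1. Minimum distance d = 2.

Enumerate all 2^2 = 4 messages m ∈ F_2^2.
For each, compute codeword c = mG in F_2^5, then tally its weight.
  m = 00 → c = 00000, weight = 0.
  m = 10 → c = 11011, weight = 4.
  m = 01 → c = 10001, weight = 2.
  m = 11 → c = 01010, weight = 2.
Tally weights:
  weight 0: 1 codewords.
  weight 2: 2 codewords.
  weight 4: 1 codewords.
Minimum distance d = smallest w > 0 with A_w > 0 = 2.
Sanity: Σ A_w = 4 = 2^2 = 4 ✓.


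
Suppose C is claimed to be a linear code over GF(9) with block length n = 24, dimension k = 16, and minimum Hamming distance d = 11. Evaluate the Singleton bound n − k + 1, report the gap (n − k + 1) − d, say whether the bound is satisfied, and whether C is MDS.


Singleton RHS = n − k + 1 = 9, slack = -2, bound violated (no such code; not MDS).

Singleton bound: d ≤ n − k + 1.
Here n = 24, k = 16, so n − k + 1 = 9.
Given d = 11, check d ≤ 9: NO.
Slack = (n − k + 1) − d = -2.
The slack is negative: d = 11 exceeds n − k + 1 = 9 by 2, so the Singleton bound is violated and no linear [24, 16, 11]_9 code can exist. In particular it is not MDS (MDS requires d = n − k + 1 exactly).
Description: the claimed parameters are [24, 16, 11]_9; such a code would be impossible (violates the Singleton bound).


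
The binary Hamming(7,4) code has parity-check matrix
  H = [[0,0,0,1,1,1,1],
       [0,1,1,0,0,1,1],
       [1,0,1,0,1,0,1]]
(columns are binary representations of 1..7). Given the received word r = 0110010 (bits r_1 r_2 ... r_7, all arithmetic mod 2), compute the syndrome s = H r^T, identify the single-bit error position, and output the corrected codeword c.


s = (1, 1, 1)^T, error position = 7, corrected codeword c = 0110011

Compute s = H r^T mod 2 one row at a time:
  s_1 = 0 + 0 + 1 + 0 = 1 ≡ 1 (mod 2).
  s_2 = 1 + 1 + 1 + 0 = 3 ≡ 1 (mod 2).
  s_3 = 0 + 1 + 0 + 0 = 1 ≡ 1 (mod 2).
s = (1, 1, 1)^T — this equals column 7 of H (binary 111), so error is at position 7.
Correct: flip bit 7 of r = 0110010 to get c = 0110011.


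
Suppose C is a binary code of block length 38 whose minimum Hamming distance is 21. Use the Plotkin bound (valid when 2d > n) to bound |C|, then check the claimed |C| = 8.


Plotkin bound M ≤ 10; given |C| = 8 ≤ bound (satisfied).

Check applicability: 2d = 42, n = 38.
2d − n = 4 > 0, so Plotkin applies.
Compute d/(2d−n) = 21/4 ≈ 5.2500.
⌊d/(2d−n)⌋ = 5.
Plotkin bound: M ≤ 2·5 = 10.
Given |C| = 8, check: satisfied.
This |C| is below the Plotkin bound.


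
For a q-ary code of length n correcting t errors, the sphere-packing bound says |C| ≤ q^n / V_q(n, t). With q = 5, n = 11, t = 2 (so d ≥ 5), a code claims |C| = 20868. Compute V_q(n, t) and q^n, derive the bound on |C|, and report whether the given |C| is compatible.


V_q(n, t) = 925, q^n = 48828125, Hamming bound = 52787, |C| = 20868 ≤ bound (satisfied).

Step 1: Compute V_q(n, t) = Σ_{j=0}^2 C(n, j) (q−1)^j.
  j = 0: C(11,0)·(4)^0 = 1·1 = 1.
  j = 1: C(11,1)·(4)^1 = 11·4 = 44.
  j = 2: C(11,2)·(4)^2 = 55·16 = 880.
  V_q(n, t) = 1 + 44 + 880 = 925.
Step 2: q^n = 5^11 = 48828125.
Step 3: Hamming bound ⌊q^n / V_q(n,t)⌋ = ⌊48828125/925⌋ = 52787.
Step 4: Compare |C| = 20868 to 52787: satisfied.
The claimed |C| lies below the Hamming bound.


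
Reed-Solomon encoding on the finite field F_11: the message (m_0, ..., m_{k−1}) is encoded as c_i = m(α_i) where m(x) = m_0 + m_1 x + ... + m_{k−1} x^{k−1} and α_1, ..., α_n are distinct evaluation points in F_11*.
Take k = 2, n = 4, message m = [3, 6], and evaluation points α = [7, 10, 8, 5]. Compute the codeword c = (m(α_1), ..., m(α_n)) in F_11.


c = [1, 8, 7, 0]

Message polynomial: m(x) = 3 + 6·x (mod 11).
For each evaluation point α_i, compute m(α_i) mod 11:
  α_1 = 7: Horner steps 6 → 1, so m(7) = 1.
  α_2 = 10: Horner steps 6 → 8, so m(10) = 8.
  α_3 = 8: Horner steps 6 → 7, so m(8) = 7.
  α_4 = 5: Horner steps 6 → 0, so m(5) = 0.
Codeword c = [1, 8, 7, 0] ∈ F_11^4.


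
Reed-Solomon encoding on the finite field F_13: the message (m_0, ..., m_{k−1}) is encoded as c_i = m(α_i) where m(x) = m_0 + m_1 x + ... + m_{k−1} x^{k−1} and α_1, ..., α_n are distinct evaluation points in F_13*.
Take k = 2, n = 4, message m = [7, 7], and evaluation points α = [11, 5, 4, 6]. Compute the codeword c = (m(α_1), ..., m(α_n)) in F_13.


c = [6, 3, 9, 10]

Message polynomial: m(x) = 7 + 7·x (mod 13).
For each evaluation point α_i, compute m(α_i) mod 13:
  α_1 = 11: Horner steps 7 → 6, so m(11) = 6.
  α_2 = 5: Horner steps 7 → 3, so m(5) = 3.
  α_3 = 4: Horner steps 7 → 9, so m(4) = 9.
  α_4 = 6: Horner steps 7 → 10, so m(6) = 10.
Codeword c = [6, 3, 9, 10] ∈ F_13^4.


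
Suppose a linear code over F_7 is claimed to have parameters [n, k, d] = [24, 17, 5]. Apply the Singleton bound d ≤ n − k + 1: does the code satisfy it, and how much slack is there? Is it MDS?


Singleton RHS = n − k + 1 = 8, slack = 3, bound satisfied, not MDS.

Singleton bound: d ≤ n − k + 1.
Here n = 24, k = 17, so n − k + 1 = 8.
Given d = 5, check d ≤ 8: YES.
Slack = (n − k + 1) − d = 3.
The code is NOT MDS (slack = 3 > 0).
Description: the claimed parameters are [24, 17, 5]_7; such a code would be non-MDS.


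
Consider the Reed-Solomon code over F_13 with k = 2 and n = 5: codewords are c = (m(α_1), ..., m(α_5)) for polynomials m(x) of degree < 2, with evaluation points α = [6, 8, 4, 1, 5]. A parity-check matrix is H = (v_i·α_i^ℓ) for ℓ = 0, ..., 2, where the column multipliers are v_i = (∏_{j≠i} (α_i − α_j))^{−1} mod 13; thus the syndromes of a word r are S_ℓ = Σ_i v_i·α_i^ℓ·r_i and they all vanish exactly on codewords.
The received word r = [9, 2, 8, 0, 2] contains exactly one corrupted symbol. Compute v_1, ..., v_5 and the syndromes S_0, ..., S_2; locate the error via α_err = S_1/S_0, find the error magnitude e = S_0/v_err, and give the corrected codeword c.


S = (8, 12, 5), error at position 2, error magnitude e = 5, c = [9, 10, 8, 0, 2].

Step 1: column multipliers v_i = (∏_{j≠i}(α_i − α_j))^{−1} mod 13.
  i = 1 (α = 6): (6−8)(6−4)(6−1)(6−5) = (−2)·2·5·1 = −20 ≡ 6, so v_1 = 6^{−1} = 11 (mod 13).
  i = 2 (α = 8): (8−6)(8−4)(8−1)(8−5) = 2·4·7·3 = 168 ≡ 12, so v_2 = 12^{−1} = 12 (mod 13).
  i = 3 (α = 4): (4−6)(4−8)(4−1)(4−5) = (−2)·(−4)·3·(−1) = −24 ≡ 2, so v_3 = 2^{−1} = 7 (mod 13).
  i = 4 (α = 1): (1−6)(1−8)(1−4)(1−5) = (−5)·(−7)·(−3)·(−4) = 420 ≡ 4, so v_4 = 4^{−1} = 10 (mod 13).
  i = 5 (α = 5): (5−6)(5−8)(5−4)(5−1) = (−1)·(−3)·1·4 = 12 ≡ 12, so v_5 = 12^{−1} = 12 (mod 13).
  v = [11, 12, 7, 10, 12].
Step 2: syndromes of r = [9, 2, 8, 0, 2] (all sums mod 13).
  S_0 = Σ v_i r_i = 11·9 + 12·2 + 7·8 + 10·0 + 12·2 = 203 ≡ 8.
  S_1 = Σ v_i α_i r_i = 11·6·9 + 12·8·2 + 7·4·8 + 10·1·0 + 12·5·2 = 1130 ≡ 12.
  α_i^2 mod 13 = [10, 12, 3, 1, 12].
  S_2 = Σ v_i α_i^2 r_i = 11·10·9 + 12·12·2 + 7·3·8 + 10·1·0 + 12·12·2 = 1734 ≡ 5.
  S = (8, 12, 5) ≠ 0, so r is not a codeword (an error is present).
Step 3: locate the error. For a single error e at position i, S_ℓ = v_i·e·α_i^ℓ, so α_err = S_1/S_0.
  S_0^{−1} = 8^{−1} = 5 (mod 13), so α_err = 12·5 = 60 ≡ 8 = α_2. Error position i = 2.
  Consistency check: S_2/S_1 = 5·12 = 60 ≡ 8 = α_err ✓ (single-error assumption holds).
Step 4: error magnitude e = S_0/v_2 = S_0·∏_{j≠2}(α_2 − α_j) = 8·12 = 96 ≡ 5 (mod 13).
Step 5: correct position 2: c_2 = r_2 − e = 2 − 5 ≡ 10 (mod 13). Hence c = [9, 10, 8, 0, 2].
  Check: interpolating c through the α_i gives m(x) = 6 + 7·x (degree < 2) with m(α_i) = c_i for every i, so c is indeed a codeword.


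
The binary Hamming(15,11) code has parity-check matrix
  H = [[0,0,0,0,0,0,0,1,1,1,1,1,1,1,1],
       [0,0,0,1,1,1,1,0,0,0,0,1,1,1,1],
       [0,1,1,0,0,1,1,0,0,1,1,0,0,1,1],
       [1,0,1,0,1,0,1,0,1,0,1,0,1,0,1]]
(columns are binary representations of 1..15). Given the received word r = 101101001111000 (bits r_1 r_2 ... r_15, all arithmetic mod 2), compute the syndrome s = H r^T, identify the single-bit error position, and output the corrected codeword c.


s = (0, 1, 0, 0)^T, error position = 4, corrected codeword c = 101001001111000

Compute s = H r^T mod 2 one row at a time:
  s_1 = 0 + 1 + 1 + 1 + 1 + 0 + 0 + 0 = 4 ≡ 0 (mod 2).
  s_2 = 1 + 0 + 1 + 0 + 1 + 0 + 0 + 0 = 3 ≡ 1 (mod 2).
  s_3 = 0 + 1 + 1 + 0 + 1 + 1 + 0 + 0 = 4 ≡ 0 (mod 2).
  s_4 = 1 + 1 + 0 + 0 + 1 + 1 + 0 + 0 = 4 ≡ 0 (mod 2).
s = (0, 1, 0, 0)^T — this equals column 4 of H (binary 0100), so error is at position 4.
Correct: flip bit 4 of r = 101101001111000 to get c = 101001001111000.


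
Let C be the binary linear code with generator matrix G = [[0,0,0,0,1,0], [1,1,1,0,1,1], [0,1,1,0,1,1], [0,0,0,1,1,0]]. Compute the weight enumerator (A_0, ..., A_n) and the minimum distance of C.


Weight distribution: A_0 = 1, A_1 = 3, A_2 = 3, A_3 = 2, A_4 = 3, A_5 = 3, A_6 = 1. Minimum distance d = 1.

Enumerate all 2^4 = 16 messages m ∈ F_2^4.
For each, compute codeword c = mG in F_2^6, then tally its weight.
  m = 0000 → c = 000000, weight = 0.
  m = 1000 → c = 000010, weight = 1.
  m = 0100 → c = 111011, weight = 5.
  m = 1100 → c = 111001, weight = 4.
  m = 0010 → c = 011011, weight = 4.
  m = 1010 → c = 011001, weight = 3.
  m = 0110 → c = 100000, weight = 1.
  m = 1110 → c = 100010, weight = 2.
  m = 0001 → c = 000110, weight = 2.
  m = 1001 → c = 000100, weight = 1.
  m = 0101 → c = 111101, weight = 5.
  m = 1101 → c = 111111, weight = 6.
  m = 0011 → c = 011101, weight = 4.
  m = 1011 → c = 011111, weight = 5.
  m = 0111 → c = 100110, weight = 3.
  m = 1111 → c = 100100, weight = 2.
Tally weights:
  weight 0: 1 codewords.
  weight 1: 3 codewords.
  weight 2: 3 codewords.
  weight 3: 2 codewords.
  weight 4: 3 codewords.
  weight 5: 3 codewords.
  weight 6: 1 codewords.
Minimum distance d = smallest w > 0 with A_w > 0 = 1.
Sanity: Σ A_w = 16 = 2^4 = 16 ✓.


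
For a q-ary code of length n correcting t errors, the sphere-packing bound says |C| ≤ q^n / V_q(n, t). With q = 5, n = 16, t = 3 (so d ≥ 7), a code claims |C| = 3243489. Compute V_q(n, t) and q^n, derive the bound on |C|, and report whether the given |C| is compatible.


V_q(n, t) = 37825, q^n = 152587890625, Hamming bound = 4034048, |C| = 3243489 ≤ bound (satisfied).

Step 1: Compute V_q(n, t) = Σ_{j=0}^3 C(n, j) (q−1)^j.
  j = 0: C(16,0)·(4)^0 = 1·1 = 1.
  j = 1: C(16,1)·(4)^1 = 16·4 = 64.
  j = 2: C(16,2)·(4)^2 = 120·16 = 1920.
  j = 3: C(16,3)·(4)^3 = 560·64 = 35840.
  V_q(n, t) = 1 + 64 + 1920 + 35840 = 37825.
Step 2: q^n = 5^16 = 152587890625.
Step 3: Hamming bound ⌊q^n / V_q(n,t)⌋ = ⌊152587890625/37825⌋ = 4034048.
Step 4: Compare |C| = 3243489 to 4034048: satisfied.
The claimed |C| lies below the Hamming bound.


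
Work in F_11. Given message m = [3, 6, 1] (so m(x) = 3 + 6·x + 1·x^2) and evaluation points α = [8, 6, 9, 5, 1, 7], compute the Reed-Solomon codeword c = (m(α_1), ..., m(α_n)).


c = [5, 9, 6, 3, 10, 6]

Message polynomial: m(x) = 3 + 6·x + 1·x^2 (mod 11).
For each evaluation point α_i, compute m(α_i) mod 11:
  α_1 = 8: Horner steps 1 → 3 → 5, so m(8) = 5.
  α_2 = 6: Horner steps 1 → 1 → 9, so m(6) = 9.
  α_3 = 9: Horner steps 1 → 4 → 6, so m(9) = 6.
  α_4 = 5: Horner steps 1 → 0 → 3, so m(5) = 3.
  α_5 = 1: Horner steps 1 → 7 → 10, so m(1) = 10.
  α_6 = 7: Horner steps 1 → 2 → 6, so m(7) = 6.
Codeword c = [5, 9, 6, 3, 10, 6] ∈ F_11^6.


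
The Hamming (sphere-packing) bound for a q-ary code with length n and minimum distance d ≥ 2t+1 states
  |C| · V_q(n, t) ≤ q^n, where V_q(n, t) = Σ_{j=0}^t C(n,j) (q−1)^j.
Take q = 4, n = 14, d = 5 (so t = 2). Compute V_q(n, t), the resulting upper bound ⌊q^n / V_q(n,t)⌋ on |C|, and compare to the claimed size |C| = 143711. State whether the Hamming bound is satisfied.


V_q(n, t) = 862, q^n = 268435456, Hamming bound = 311410, |C| = 143711 ≤ bound (satisfied).

Step 1: Compute V_q(n, t) = Σ_{j=0}^2 C(n, j) (q−1)^j.
  j = 0: C(14,0)·(3)^0 = 1·1 = 1.
  j = 1: C(14,1)·(3)^1 = 14·3 = 42.
  j = 2: C(14,2)·(3)^2 = 91·9 = 819.
  V_q(n, t) = 1 + 42 + 819 = 862.
Step 2: q^n = 4^14 = 268435456.
Step 3: Hamming bound ⌊q^n / V_q(n,t)⌋ = ⌊268435456/862⌋ = 311410.
Step 4: Compare |C| = 143711 to 311410: satisfied.
The claimed |C| lies below the Hamming bound.


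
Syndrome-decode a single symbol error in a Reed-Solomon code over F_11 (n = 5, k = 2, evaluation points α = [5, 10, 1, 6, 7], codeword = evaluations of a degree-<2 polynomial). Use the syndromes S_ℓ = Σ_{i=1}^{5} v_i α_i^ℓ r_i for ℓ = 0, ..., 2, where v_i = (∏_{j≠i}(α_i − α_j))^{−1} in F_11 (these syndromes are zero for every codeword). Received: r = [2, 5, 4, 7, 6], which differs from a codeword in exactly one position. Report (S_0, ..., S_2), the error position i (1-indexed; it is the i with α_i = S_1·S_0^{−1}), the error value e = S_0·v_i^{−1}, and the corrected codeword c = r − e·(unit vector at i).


S = (2, 3, 10), error at position 5, error magnitude e = 5, c = [2, 5, 4, 7, 1].

Step 1: column multipliers v_i = (∏_{j≠i}(α_i − α_j))^{−1} mod 11.
  i = 1 (α = 5): (5−10)(5−1)(5−6)(5−7) = (−5)·4·(−1)·(−2) = −40 ≡ 4, so v_1 = 4^{−1} = 3 (mod 11).
  i = 2 (α = 10): (10−5)(10−1)(10−6)(10−7) = 5·9·4·3 = 540 ≡ 1, so v_2 = 1^{−1} = 1 (mod 11).
  i = 3 (α = 1): (1−5)(1−10)(1−6)(1−7) = (−4)·(−9)·(−5)·(−6) = 1080 ≡ 2, so v_3 = 2^{−1} = 6 (mod 11).
  i = 4 (α = 6): (6−5)(6−10)(6−1)(6−7) = 1·(−4)·5·(−1) = 20 ≡ 9, so v_4 = 9^{−1} = 5 (mod 11).
  i = 5 (α = 7): (7−5)(7−10)(7−1)(7−6) = 2·(−3)·6·1 = −36 ≡ 8, so v_5 = 8^{−1} = 7 (mod 11).
  v = [3, 1, 6, 5, 7].
Step 2: syndromes of r = [2, 5, 4, 7, 6] (all sums mod 11).
  S_0 = Σ v_i r_i = 3·2 + 1·5 + 6·4 + 5·7 + 7·6 = 112 ≡ 2.
  S_1 = Σ v_i α_i r_i = 3·5·2 + 1·10·5 + 6·1·4 + 5·6·7 + 7·7·6 = 608 ≡ 3.
  α_i^2 mod 11 = [3, 1, 1, 3, 5].
  S_2 = Σ v_i α_i^2 r_i = 3·3·2 + 1·1·5 + 6·1·4 + 5·3·7 + 7·5·6 = 362 ≡ 10.
  S = (2, 3, 10) ≠ 0, so r is not a codeword (an error is present).
Step 3: locate the error. For a single error e at position i, S_ℓ = v_i·e·α_i^ℓ, so α_err = S_1/S_0.
  S_0^{−1} = 2^{−1} = 6 (mod 11), so α_err = 3·6 = 18 ≡ 7 = α_5. Error position i = 5.
  Consistency check: S_2/S_1 = 10·4 = 40 ≡ 7 = α_err ✓ (single-error assumption holds).
Step 4: error magnitude e = S_0/v_5 = S_0·∏_{j≠5}(α_5 − α_j) = 2·8 = 16 ≡ 5 (mod 11).
Step 5: correct position 5: c_5 = r_5 − e = 6 − 5 ≡ 1 (mod 11). Hence c = [2, 5, 4, 7, 1].
  Check: interpolating c through the α_i gives m(x) = 10 + 5·x (degree < 2) with m(α_i) = c_i for every i, so c is indeed a codeword.


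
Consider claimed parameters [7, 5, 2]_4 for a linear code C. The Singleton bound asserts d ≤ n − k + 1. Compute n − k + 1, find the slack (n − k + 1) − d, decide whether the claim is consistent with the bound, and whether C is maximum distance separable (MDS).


Singleton RHS = n − k + 1 = 3, slack = 1, bound satisfied, not MDS.

Singleton bound: d ≤ n − k + 1.
Here n = 7, k = 5, so n − k + 1 = 3.
Given d = 2, check d ≤ 3: YES.
Slack = (n − k + 1) − d = 1.
The code is NOT MDS (slack = 1 > 0).
Description: the claimed parameters are [7, 5, 2]_4; such a code would be non-MDS.


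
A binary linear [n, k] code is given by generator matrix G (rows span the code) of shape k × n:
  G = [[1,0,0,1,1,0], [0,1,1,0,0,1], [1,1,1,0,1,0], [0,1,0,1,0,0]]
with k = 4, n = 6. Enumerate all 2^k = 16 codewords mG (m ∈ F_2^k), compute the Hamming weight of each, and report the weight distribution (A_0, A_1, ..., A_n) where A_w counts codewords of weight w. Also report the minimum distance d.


Weight distribution: A_0 = 1, A_1 = 1, A_2 = 3, A_3 = 6, A_4 = 3, A_5 = 1, A_6 = 1. Minimum distance d = 1.

Enumerate all 2^4 = 16 messages m ∈ F_2^4.
For each, compute codeword c = mG in F_2^6, then tally its weight.
  m = 0000 → c = 000000, weight = 0.
  m = 1000 → c = 100110, weight = 3.
  m = 0100 → c = 011001, weight = 3.
  m = 1100 → c = 111111, weight = 6.
  m = 0010 → c = 111010, weight = 4.
  m = 1010 → c = 011100, weight = 3.
  m = 0110 → c = 100011, weight = 3.
  m = 1110 → c = 000101, weight = 2.
  m = 0001 → c = 010100, weight = 2.
  m = 1001 → c = 110010, weight = 3.
  m = 0101 → c = 001101, weight = 3.
  m = 1101 → c = 101011, weight = 4.
  m = 0011 → c = 101110, weight = 4.
  m = 1011 → c = 001000, weight = 1.
  m = 0111 → c = 110111, weight = 5.
  m = 1111 → c = 010001, weight = 2.
Tally weights:
  weight 0: 1 codewords.
  weight 1: 1 codewords.
  weight 2: 3 codewords.
  weight 3: 6 codewords.
  weight 4: 3 codewords.
  weight 5: 1 codewords.
  weight 6: 1 codewords.
Minimum distance d = smallest w > 0 with A_w > 0 = 1.
Sanity: Σ A_w = 16 = 2^4 = 16 ✓.


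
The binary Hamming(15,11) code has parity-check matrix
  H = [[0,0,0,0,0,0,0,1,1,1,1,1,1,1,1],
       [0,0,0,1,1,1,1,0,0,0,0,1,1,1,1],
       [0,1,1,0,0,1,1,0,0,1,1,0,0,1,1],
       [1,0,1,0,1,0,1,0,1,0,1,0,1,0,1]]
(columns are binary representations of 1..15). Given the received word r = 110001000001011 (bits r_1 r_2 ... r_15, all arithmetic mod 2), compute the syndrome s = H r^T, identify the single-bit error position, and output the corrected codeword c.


s = (1, 0, 0, 0)^T, error position = 8, corrected codeword c = 110001010001011

Compute s = H r^T mod 2 one row at a time:
  s_1 = 0 + 0 + 0 + 0 + 1 + 0 + 1 + 1 = 3 ≡ 1 (mod 2).
  s_2 = 0 + 0 + 1 + 0 + 1 + 0 + 1 + 1 = 4 ≡ 0 (mod 2).
  s_3 = 1 + 0 + 1 + 0 + 0 + 0 + 1 + 1 = 4 ≡ 0 (mod 2).
  s_4 = 1 + 0 + 0 + 0 + 0 + 0 + 0 + 1 = 2 ≡ 0 (mod 2).
s = (1, 0, 0, 0)^T — this equals column 8 of H (binary 1000), so error is at position 8.
Correct: flip bit 8 of r = 110001000001011 to get c = 110001010001011.


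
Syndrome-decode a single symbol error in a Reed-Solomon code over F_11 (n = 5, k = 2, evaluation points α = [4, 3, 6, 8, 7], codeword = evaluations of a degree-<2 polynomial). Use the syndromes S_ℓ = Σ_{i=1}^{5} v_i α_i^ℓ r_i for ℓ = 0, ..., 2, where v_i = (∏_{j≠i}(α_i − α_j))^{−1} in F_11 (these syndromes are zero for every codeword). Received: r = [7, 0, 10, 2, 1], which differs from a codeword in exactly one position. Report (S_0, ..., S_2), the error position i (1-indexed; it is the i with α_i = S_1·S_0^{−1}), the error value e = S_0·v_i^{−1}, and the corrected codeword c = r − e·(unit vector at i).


S = (5, 2, 3), error at position 5, error magnitude e = 6, c = [7, 0, 10, 2, 6].

Step 1: column multipliers v_i = (∏_{j≠i}(α_i − α_j))^{−1} mod 11.
  i = 1 (α = 4): (4−3)(4−6)(4−8)(4−7) = 1·(−2)·(−4)·(−3) = −24 ≡ 9, so v_1 = 9^{−1} = 5 (mod 11).
  i = 2 (α = 3): (3−4)(3−6)(3−8)(3−7) = (−1)·(−3)·(−5)·(−4) = 60 ≡ 5, so v_2 = 5^{−1} = 9 (mod 11).
  i = 3 (α = 6): (6−4)(6−3)(6−8)(6−7) = 2·3·(−2)·(−1) = 12 ≡ 1, so v_3 = 1^{−1} = 1 (mod 11).
  i = 4 (α = 8): (8−4)(8−3)(8−6)(8−7) = 4·5·2·1 = 40 ≡ 7, so v_4 = 7^{−1} = 8 (mod 11).
  i = 5 (α = 7): (7−4)(7−3)(7−6)(7−8) = 3·4·1·(−1) = −12 ≡ 10, so v_5 = 10^{−1} = 10 (mod 11).
  v = [5, 9, 1, 8, 10].
Step 2: syndromes of r = [7, 0, 10, 2, 1] (all sums mod 11).
  S_0 = Σ v_i r_i = 5·7 + 9·0 + 1·10 + 8·2 + 10·1 = 71 ≡ 5.
  S_1 = Σ v_i α_i r_i = 5·4·7 + 9·3·0 + 1·6·10 + 8·8·2 + 10·7·1 = 398 ≡ 2.
  α_i^2 mod 11 = [5, 9, 3, 9, 5].
  S_2 = Σ v_i α_i^2 r_i = 5·5·7 + 9·9·0 + 1·3·10 + 8·9·2 + 10·5·1 = 399 ≡ 3.
  S = (5, 2, 3) ≠ 0, so r is not a codeword (an error is present).
Step 3: locate the error. For a single error e at position i, S_ℓ = v_i·e·α_i^ℓ, so α_err = S_1/S_0.
  S_0^{−1} = 5^{−1} = 9 (mod 11), so α_err = 2·9 = 18 ≡ 7 = α_5. Error position i = 5.
  Consistency check: S_2/S_1 = 3·6 = 18 ≡ 7 = α_err ✓ (single-error assumption holds).
Step 4: error magnitude e = S_0/v_5 = S_0·∏_{j≠5}(α_5 − α_j) = 5·10 = 50 ≡ 6 (mod 11).
Step 5: correct position 5: c_5 = r_5 − e = 1 − 6 ≡ 6 (mod 11). Hence c = [7, 0, 10, 2, 6].
  Check: interpolating c through the α_i gives m(x) = 1 + 7·x (degree < 2) with m(α_i) = c_i for every i, so c is indeed a codeword.


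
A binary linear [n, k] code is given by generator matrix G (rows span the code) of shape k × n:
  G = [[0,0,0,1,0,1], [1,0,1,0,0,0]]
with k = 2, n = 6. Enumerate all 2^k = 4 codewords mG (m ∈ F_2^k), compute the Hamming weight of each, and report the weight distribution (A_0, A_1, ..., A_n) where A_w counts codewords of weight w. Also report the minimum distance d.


Weight distribution: A_0 = 1, A_2 = 2, A_4 = 1. Minimum distance d = 2.

Enumerate all 2^2 = 4 messages m ∈ F_2^2.
For each, compute codeword c = mG in F_2^6, then tally its weight.
  m = 00 → c = 000000, weight = 0.
  m = 10 → c = 000101, weight = 2.
  m = 01 → c = 101000, weight = 2.
  m = 11 → c = 101101, weight = 4.
Tally weights:
  weight 0: 1 codewords.
  weight 2: 2 codewords.
  weight 4: 1 codewords.
Minimum distance d = smallest w > 0 with A_w > 0 = 2.
Sanity: Σ A_w = 4 = 2^2 = 4 ✓.


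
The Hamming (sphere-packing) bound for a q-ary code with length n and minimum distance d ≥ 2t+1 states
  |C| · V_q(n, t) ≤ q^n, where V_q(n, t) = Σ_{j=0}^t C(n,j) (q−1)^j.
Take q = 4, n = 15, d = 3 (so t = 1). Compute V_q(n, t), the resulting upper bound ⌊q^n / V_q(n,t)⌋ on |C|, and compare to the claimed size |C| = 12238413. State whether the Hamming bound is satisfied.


V_q(n, t) = 46, q^n = 1073741824, Hamming bound = 23342213, |C| = 12238413 ≤ bound (satisfied).

Step 1: Compute V_q(n, t) = Σ_{j=0}^1 C(n, j) (q−1)^j.
  j = 0: C(15,0)·(3)^0 = 1·1 = 1.
  j = 1: C(15,1)·(3)^1 = 15·3 = 45.
  V_q(n, t) = 1 + 45 = 46.
Step 2: q^n = 4^15 = 1073741824.
Step 3: Hamming bound ⌊q^n / V_q(n,t)⌋ = ⌊1073741824/46⌋ = 23342213.
Step 4: Compare |C| = 12238413 to 23342213: satisfied.
The claimed |C| lies below the Hamming bound.


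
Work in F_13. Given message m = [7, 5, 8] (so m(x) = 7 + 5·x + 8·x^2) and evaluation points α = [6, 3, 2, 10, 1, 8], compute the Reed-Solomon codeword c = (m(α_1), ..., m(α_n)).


c = [0, 3, 10, 12, 7, 0]

Message polynomial: m(x) = 7 + 5·x + 8·x^2 (mod 13).
For each evaluation point α_i, compute m(α_i) mod 13:
  α_1 = 6: Horner steps 8 → 1 → 0, so m(6) = 0.
  α_2 = 3: Horner steps 8 → 3 → 3, so m(3) = 3.
  α_3 = 2: Horner steps 8 → 8 → 10, so m(2) = 10.
  α_4 = 10: Horner steps 8 → 7 → 12, so m(10) = 12.
  α_5 = 1: Horner steps 8 → 0 → 7, so m(1) = 7.
  α_6 = 8: Horner steps 8 → 4 → 0, so m(8) = 0.
Codeword c = [0, 3, 10, 12, 7, 0] ∈ F_13^6.


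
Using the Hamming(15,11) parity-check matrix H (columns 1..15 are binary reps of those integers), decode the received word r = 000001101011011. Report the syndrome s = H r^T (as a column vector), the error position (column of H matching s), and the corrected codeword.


s = (1, 1, 1, 0)^T, error position = 14, corrected codeword c = 000001101011001

Compute s = H r^T mod 2 one row at a time:
  s_1 = 0 + 1 + 0 + 1 + 1 + 0 + 1 + 1 = 5 ≡ 1 (mod 2).
  s_2 = 0 + 0 + 1 + 1 + 1 + 0 + 1 + 1 = 5 ≡ 1 (mod 2).
  s_3 = 0 + 0 + 1 + 1 + 0 + 1 + 1 + 1 = 5 ≡ 1 (mod 2).
  s_4 = 0 + 0 + 0 + 1 + 1 + 1 + 0 + 1 = 4 ≡ 0 (mod 2).
s = (1, 1, 1, 0)^T — this equals column 14 of H (binary 1110), so error is at position 14.
Correct: flip bit 14 of r = 000001101011011 to get c = 000001101011001.


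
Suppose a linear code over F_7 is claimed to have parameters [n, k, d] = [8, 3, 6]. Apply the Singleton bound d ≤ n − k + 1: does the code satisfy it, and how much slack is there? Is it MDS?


Singleton RHS = n − k + 1 = 6, slack = 0, bound satisfied, MDS.

Singleton bound: d ≤ n − k + 1.
Here n = 8, k = 3, so n − k + 1 = 6.
Given d = 6, check d ≤ 6: YES.
Slack = (n − k + 1) − d = 0.
The code is MDS (slack = 0).
Description: the claimed parameters are [8, 3, 6]_7; such a code would be MDS (meets Singleton bound).


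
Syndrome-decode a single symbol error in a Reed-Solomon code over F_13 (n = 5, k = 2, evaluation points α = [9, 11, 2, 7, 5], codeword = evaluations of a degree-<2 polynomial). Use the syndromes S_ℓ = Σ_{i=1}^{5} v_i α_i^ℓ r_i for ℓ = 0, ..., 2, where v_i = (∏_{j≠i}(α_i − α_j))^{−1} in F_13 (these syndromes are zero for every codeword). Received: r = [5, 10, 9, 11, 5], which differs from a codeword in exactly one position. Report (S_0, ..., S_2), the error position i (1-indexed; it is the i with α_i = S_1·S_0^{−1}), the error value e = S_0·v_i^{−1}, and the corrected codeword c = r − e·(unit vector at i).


S = (8, 7, 11), error at position 1, error magnitude e = 1, c = [4, 10, 9, 11, 5].

Step 1: column multipliers v_i = (∏_{j≠i}(α_i − α_j))^{−1} mod 13.
  i = 1 (α = 9): (9−11)(9−2)(9−7)(9−5) = (−2)·7·2·4 = −112 ≡ 5, so v_1 = 5^{−1} = 8 (mod 13).
  i = 2 (α = 11): (11−9)(11−2)(11−7)(11−5) = 2·9·4·6 = 432 ≡ 3, so v_2 = 3^{−1} = 9 (mod 13).
  i = 3 (α = 2): (2−9)(2−11)(2−7)(2−5) = (−7)·(−9)·(−5)·(−3) = 945 ≡ 9, so v_3 = 9^{−1} = 3 (mod 13).
  i = 4 (α = 7): (7−9)(7−11)(7−2)(7−5) = (−2)·(−4)·5·2 = 80 ≡ 2, so v_4 = 2^{−1} = 7 (mod 13).
  i = 5 (α = 5): (5−9)(5−11)(5−2)(5−7) = (−4)·(−6)·3·(−2) = −144 ≡ 12, so v_5 = 12^{−1} = 12 (mod 13).
  v = [8, 9, 3, 7, 12].
Step 2: syndromes of r = [5, 10, 9, 11, 5] (all sums mod 13).
  S_0 = Σ v_i r_i = 8·5 + 9·10 + 3·9 + 7·11 + 12·5 = 294 ≡ 8.
  S_1 = Σ v_i α_i r_i = 8·9·5 + 9·11·10 + 3·2·9 + 7·7·11 + 12·5·5 = 2243 ≡ 7.
  α_i^2 mod 13 = [3, 4, 4, 10, 12].
  S_2 = Σ v_i α_i^2 r_i = 8·3·5 + 9·4·10 + 3·4·9 + 7·10·11 + 12·12·5 = 2078 ≡ 11.
  S = (8, 7, 11) ≠ 0, so r is not a codeword (an error is present).
Step 3: locate the error. For a single error e at position i, S_ℓ = v_i·e·α_i^ℓ, so α_err = S_1/S_0.
  S_0^{−1} = 8^{−1} = 5 (mod 13), so α_err = 7·5 = 35 ≡ 9 = α_1. Error position i = 1.
  Consistency check: S_2/S_1 = 11·2 = 22 ≡ 9 = α_err ✓ (single-error assumption holds).
Step 4: error magnitude e = S_0/v_1 = S_0·∏_{j≠1}(α_1 − α_j) = 8·5 = 40 ≡ 1 (mod 13).
Step 5: correct position 1: c_1 = r_1 − e = 5 − 1 ≡ 4 (mod 13). Hence c = [4, 10, 9, 11, 5].
  Check: interpolating c through the α_i gives m(x) = 3 + 3·x (degree < 2) with m(α_i) = c_i for every i, so c is indeed a codeword.


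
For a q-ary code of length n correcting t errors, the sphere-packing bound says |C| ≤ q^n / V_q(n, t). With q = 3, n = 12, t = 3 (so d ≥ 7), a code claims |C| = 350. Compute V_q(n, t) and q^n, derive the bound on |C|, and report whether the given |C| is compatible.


V_q(n, t) = 2049, q^n = 531441, Hamming bound = 259, |C| = 350 > bound (violated).

Step 1: Compute V_q(n, t) = Σ_{j=0}^3 C(n, j) (q−1)^j.
  j = 0: C(12,0)·(2)^0 = 1·1 = 1.
  j = 1: C(12,1)·(2)^1 = 12·2 = 24.
  j = 2: C(12,2)·(2)^2 = 66·4 = 264.
  j = 3: C(12,3)·(2)^3 = 220·8 = 1760.
  V_q(n, t) = 1 + 24 + 264 + 1760 = 2049.
Step 2: q^n = 3^12 = 531441.
Step 3: Hamming bound ⌊q^n / V_q(n,t)⌋ = ⌊531441/2049⌋ = 259.
Step 4: Compare |C| = 350 to 259: violated.
The claimed |C| lies above the Hamming bound, so no 3-ary code of length 12 with d ≥ 7 can have 350 codewords.


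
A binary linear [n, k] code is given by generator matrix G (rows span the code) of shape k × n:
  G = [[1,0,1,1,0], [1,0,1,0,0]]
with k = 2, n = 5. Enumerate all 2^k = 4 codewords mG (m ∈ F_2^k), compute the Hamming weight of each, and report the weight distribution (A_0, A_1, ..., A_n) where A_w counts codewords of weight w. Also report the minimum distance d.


Weight distribution: A_0 = 1, A_1 = 1, A_2 = 1, A_3 = 1. Minimum distance d = 1.

Enumerate all 2^2 = 4 messages m ∈ F_2^2.
For each, compute codeword c = mG in F_2^5, then tally its weight.
  m = 00 → c = 00000, weight = 0.
  m = 10 → c = 10110, weight = 3.
  m = 01 → c = 10100, weight = 2.
  m = 11 → c = 00010, weight = 1.
Tally weights:
  weight 0: 1 codewords.
  weight 1: 1 codewords.
  weight 2: 1 codewords.
  weight 3: 1 codewords.
Minimum distance d = smallest w > 0 with A_w > 0 = 1.
Sanity: Σ A_w = 4 = 2^2 = 4 ✓.


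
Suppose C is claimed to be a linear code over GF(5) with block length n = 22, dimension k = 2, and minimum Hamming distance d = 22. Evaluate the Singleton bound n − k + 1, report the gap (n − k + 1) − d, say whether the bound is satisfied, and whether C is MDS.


Singleton RHS = n − k + 1 = 21, slack = -1, bound violated (no such code; not MDS).

Singleton bound: d ≤ n − k + 1.
Here n = 22, k = 2, so n − k + 1 = 21.
Given d = 22, check d ≤ 21: NO.
Slack = (n − k + 1) − d = -1.
The slack is negative: d = 22 exceeds n − k + 1 = 21 by 1, so the Singleton bound is violated and no linear [22, 2, 22]_5 code can exist. In particular it is not MDS (MDS requires d = n − k + 1 exactly).
Description: the claimed parameters are [22, 2, 22]_5; such a code would be impossible (violates the Singleton bound).


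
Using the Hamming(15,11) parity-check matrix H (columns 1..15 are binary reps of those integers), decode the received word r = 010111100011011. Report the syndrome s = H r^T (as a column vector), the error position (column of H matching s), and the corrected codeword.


s = (0, 1, 0, 0)^T, error position = 4, corrected codeword c = 010011100011011

Compute s = H r^T mod 2 one row at a time:
  s_1 = 0 + 0 + 0 + 1 + 1 + 0 + 1 + 1 = 4 ≡ 0 (mod 2).
  s_2 = 1 + 1 + 1 + 1 + 1 + 0 + 1 + 1 = 7 ≡ 1 (mod 2).
  s_3 = 1 + 0 + 1 + 1 + 0 + 1 + 1 + 1 = 6 ≡ 0 (mod 2).
  s_4 = 0 + 0 + 1 + 1 + 0 + 1 + 0 + 1 = 4 ≡ 0 (mod 2).
s = (0, 1, 0, 0)^T — this equals column 4 of H (binary 0100), so error is at position 4.
Correct: flip bit 4 of r = 010111100011011 to get c = 010011100011011.


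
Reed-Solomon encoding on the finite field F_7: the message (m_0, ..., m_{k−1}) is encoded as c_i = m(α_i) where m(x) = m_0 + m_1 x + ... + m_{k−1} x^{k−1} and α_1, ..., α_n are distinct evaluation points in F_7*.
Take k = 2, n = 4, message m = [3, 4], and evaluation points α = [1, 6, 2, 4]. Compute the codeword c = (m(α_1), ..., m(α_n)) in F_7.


c = [0, 6, 4, 5]

Message polynomial: m(x) = 3 + 4·x (mod 7).
For each evaluation point α_i, compute m(α_i) mod 7:
  α_1 = 1: Horner steps 4 → 0, so m(1) = 0.
  α_2 = 6: Horner steps 4 → 6, so m(6) = 6.
  α_3 = 2: Horner steps 4 → 4, so m(2) = 4.
  α_4 = 4: Horner steps 4 → 5, so m(4) = 5.
Codeword c = [0, 6, 4, 5] ∈ F_7^4.


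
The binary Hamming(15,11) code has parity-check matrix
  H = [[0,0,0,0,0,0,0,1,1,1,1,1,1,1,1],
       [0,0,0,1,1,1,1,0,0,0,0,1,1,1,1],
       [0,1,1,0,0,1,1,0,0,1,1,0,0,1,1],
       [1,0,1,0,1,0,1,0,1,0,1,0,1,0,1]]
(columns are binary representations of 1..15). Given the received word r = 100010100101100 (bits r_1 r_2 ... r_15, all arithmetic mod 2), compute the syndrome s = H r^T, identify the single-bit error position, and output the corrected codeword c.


s = (1, 0, 0, 0)^T, error position = 8, corrected codeword c = 100010110101100

Compute s = H r^T mod 2 one row at a time:
  s_1 = 0 + 0 + 1 + 0 + 1 + 1 + 0 + 0 = 3 ≡ 1 (mod 2).
  s_2 = 0 + 1 + 0 + 1 + 1 + 1 + 0 + 0 = 4 ≡ 0 (mod 2).
  s_3 = 0 + 0 + 0 + 1 + 1 + 0 + 0 + 0 = 2 ≡ 0 (mod 2).
  s_4 = 1 + 0 + 1 + 1 + 0 + 0 + 1 + 0 = 4 ≡ 0 (mod 2).
s = (1, 0, 0, 0)^T — this equals column 8 of H (binary 1000), so error is at position 8.
Correct: flip bit 8 of r = 100010100101100 to get c = 100010110101100.


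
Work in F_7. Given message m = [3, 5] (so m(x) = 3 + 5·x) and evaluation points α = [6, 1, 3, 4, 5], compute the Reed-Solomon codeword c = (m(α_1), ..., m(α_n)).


c = [5, 1, 4, 2, 0]

Message polynomial: m(x) = 3 + 5·x (mod 7).
For each evaluation point α_i, compute m(α_i) mod 7:
  α_1 = 6: Horner steps 5 → 5, so m(6) = 5.
  α_2 = 1: Horner steps 5 → 1, so m(1) = 1.
  α_3 = 3: Horner steps 5 → 4, so m(3) = 4.
  α_4 = 4: Horner steps 5 → 2, so m(4) = 2.
  α_5 = 5: Horner steps 5 → 0, so m(5) = 0.
Codeword c = [5, 1, 4, 2, 0] ∈ F_7^5.


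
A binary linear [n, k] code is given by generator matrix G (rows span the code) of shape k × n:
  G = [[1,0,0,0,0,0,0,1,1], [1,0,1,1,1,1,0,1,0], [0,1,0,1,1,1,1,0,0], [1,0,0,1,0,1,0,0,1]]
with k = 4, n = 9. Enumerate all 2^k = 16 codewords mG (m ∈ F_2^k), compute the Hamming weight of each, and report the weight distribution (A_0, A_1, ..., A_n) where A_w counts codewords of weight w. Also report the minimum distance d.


Weight distribution: A_0 = 1, A_3 = 3, A_4 = 4, A_5 = 4, A_6 = 2, A_7 = 1, A_8 = 1. Minimum distance d = 3.

Enumerate all 2^4 = 16 messages m ∈ F_2^4.
For each, compute codeword c = mG in F_2^9, then tally its weight.
  m = 0000 → c = 000000000, weight = 0.
  m = 1000 → c = 100000011, weight = 3.
  m = 0100 → c = 101111010, weight = 6.
  m = 1100 → c = 001111001, weight = 5.
  m = 0010 → c = 010111100, weight = 5.
  m = 1010 → c = 110111111, weight = 8.
  m = 0110 → c = 111000110, weight = 5.
  m = 1110 → c = 011000101, weight = 4.
  m = 0001 → c = 100101001, weight = 4.
  m = 1001 → c = 000101010, weight = 3.
  m = 0101 → c = 001010011, weight = 4.
  m = 1101 → c = 101010000, weight = 3.
  m = 0011 → c = 110010101, weight = 5.
  m = 1011 → c = 010010110, weight = 4.
  m = 0111 → c = 011101111, weight = 7.
  m = 1111 → c = 111101100, weight = 6.
Tally weights:
  weight 0: 1 codewords.
  weight 3: 3 codewords.
  weight 4: 4 codewords.
  weight 5: 4 codewords.
  weight 6: 2 codewords.
  weight 7: 1 codewords.
  weight 8: 1 codewords.
Minimum distance d = smallest w > 0 with A_w > 0 = 3.
Sanity: Σ A_w = 16 = 2^4 = 16 ✓.
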